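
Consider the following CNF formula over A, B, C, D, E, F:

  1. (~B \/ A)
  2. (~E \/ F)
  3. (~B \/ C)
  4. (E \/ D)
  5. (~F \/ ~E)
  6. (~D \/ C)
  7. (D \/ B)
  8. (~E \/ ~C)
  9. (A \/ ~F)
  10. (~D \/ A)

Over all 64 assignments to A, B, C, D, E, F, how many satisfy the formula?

4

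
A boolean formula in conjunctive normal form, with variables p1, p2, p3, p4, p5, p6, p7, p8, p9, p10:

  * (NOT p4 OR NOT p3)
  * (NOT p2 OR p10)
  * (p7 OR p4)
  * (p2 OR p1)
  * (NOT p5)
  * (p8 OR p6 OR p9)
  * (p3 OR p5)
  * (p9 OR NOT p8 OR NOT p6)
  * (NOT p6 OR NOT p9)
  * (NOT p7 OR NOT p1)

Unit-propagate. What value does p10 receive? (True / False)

Unit clause (NOT p5) sets p5 = False.
(p5 OR p3) with p5 = False leaves only p3, so p3 = True.
In (NOT p3 OR NOT p4), NOT p3 is now false; NOT p4 must hold, so p4 = False.
(p4 OR p7): since p4 = False, the clause reduces to (p7). p7 = True.
(NOT p7 OR NOT p1): since p7 = True, the clause reduces to (NOT p1). p1 = False.
From (p2 OR p1) and p1 = False: p2 = True.
(p10 OR NOT p2) with p2 = True leaves only p10, so p10 = True.

True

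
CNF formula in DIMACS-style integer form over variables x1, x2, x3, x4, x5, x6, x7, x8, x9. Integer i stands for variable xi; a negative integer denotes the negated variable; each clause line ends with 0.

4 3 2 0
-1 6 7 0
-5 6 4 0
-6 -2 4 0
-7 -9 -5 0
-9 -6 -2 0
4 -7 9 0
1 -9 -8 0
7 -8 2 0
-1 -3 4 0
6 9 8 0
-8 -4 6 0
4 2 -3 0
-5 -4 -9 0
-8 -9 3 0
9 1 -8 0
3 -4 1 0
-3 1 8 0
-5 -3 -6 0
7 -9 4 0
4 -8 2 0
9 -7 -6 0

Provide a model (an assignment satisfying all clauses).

x1=1, x2=1, x3=1, x4=1, x5=0, x6=1, x7=0, x8=0, x9=0

Pure literal: x5 appears only negated; assign x5 = False.
Set x1 = True and propagate.
Branch on x2: take x2 = True.
Set x3 = True and propagate.
  then x4 is forced to True.
For the remaining variables, x6 = True, x7 = False, x8 = False, x9 = False works.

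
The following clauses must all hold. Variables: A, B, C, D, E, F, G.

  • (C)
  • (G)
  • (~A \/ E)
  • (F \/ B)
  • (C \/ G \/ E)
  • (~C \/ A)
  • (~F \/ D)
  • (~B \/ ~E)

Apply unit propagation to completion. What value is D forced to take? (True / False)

Unit clause (C) sets C = True.
Unit clause (G) sets G = True.
From (~C \/ A) and C = True: A = True.
From (~A \/ E) and A = True: E = True.
(~E \/ ~B) with E = True leaves only ~B, so B = False.
(F \/ B) with B = False leaves only F, so F = True.
In (~F \/ D), ~F is now false; D must hold, so D = True.

True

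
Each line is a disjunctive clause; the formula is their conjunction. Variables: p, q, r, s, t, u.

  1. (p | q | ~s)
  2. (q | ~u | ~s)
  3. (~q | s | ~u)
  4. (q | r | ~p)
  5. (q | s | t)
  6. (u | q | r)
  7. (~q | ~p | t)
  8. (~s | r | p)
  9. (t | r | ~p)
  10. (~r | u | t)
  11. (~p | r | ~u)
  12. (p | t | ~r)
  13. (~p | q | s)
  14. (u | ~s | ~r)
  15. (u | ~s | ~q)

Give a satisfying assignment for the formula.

p = T, q = T, r = T, s = T, t = T, u = T

Check each clause:
  1. (~s | p | q) — p is true.
  2. (~u | q | ~s) — q is true.
  3. (~q | ~u | s) — s is true.
  4. (~p | r | q) — q is true.
  5. (q | t | s) — q is true.
  6. (q | u | r) — q is true.
  7. (~p | t | ~q) — t is true.
  8. (~s | p | r) — p is true.
  9. (t | ~p | r) — r is true.
  10. (~r | u | t) — t is true.
  11. (~u | ~p | r) — r is true.
  12. (~r | p | t) — t is true.
  13. (s | q | ~p) — q is true.
  14. (~s | u | ~r) — u is true.
  15. (~q | ~s | u) — u is true.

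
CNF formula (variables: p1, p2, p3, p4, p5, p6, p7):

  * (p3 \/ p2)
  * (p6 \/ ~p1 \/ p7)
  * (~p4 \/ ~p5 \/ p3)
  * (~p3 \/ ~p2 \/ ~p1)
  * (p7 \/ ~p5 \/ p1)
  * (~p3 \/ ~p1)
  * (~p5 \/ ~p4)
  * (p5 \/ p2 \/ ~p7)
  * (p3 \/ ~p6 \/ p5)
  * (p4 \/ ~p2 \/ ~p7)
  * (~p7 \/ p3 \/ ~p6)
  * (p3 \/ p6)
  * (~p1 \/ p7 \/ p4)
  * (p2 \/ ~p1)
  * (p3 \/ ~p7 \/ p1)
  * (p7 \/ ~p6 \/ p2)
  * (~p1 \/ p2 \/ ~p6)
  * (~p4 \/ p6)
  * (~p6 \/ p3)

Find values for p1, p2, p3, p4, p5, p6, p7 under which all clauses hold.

Branch on p1: take p1 = False.
For the remaining variables, p2 = True, p3 = True, p4 = False, p5 = False, p6 = True, p7 = False works.

p1=0, p2=1, p3=1, p4=0, p5=0, p6=1, p7=0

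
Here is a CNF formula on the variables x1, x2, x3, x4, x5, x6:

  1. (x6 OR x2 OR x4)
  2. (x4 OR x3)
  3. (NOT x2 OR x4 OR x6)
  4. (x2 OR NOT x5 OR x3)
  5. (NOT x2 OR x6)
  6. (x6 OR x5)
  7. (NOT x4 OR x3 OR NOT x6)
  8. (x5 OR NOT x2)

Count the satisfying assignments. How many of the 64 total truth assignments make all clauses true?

14

Case analysis on x2 and x6:
  x2=1, x6=1: remaining (x1,x3,x4,x5) ∈ {(0,1,0,1); (0,1,1,1); (1,1,0,1); (1,1,1,1)} — 4.
  x2=1, x6=0: a clause becomes empty — 0.
  x2=0, x6=1: forces x3=1; x1, x4, x5 free → 2^3 = 8.
  x2=0, x6=0: remaining (x1,x3,x4,x5) ∈ {(0,1,1,1); (1,1,1,1)} — 2.
Total: 4 + 0 + 8 + 2 = 14.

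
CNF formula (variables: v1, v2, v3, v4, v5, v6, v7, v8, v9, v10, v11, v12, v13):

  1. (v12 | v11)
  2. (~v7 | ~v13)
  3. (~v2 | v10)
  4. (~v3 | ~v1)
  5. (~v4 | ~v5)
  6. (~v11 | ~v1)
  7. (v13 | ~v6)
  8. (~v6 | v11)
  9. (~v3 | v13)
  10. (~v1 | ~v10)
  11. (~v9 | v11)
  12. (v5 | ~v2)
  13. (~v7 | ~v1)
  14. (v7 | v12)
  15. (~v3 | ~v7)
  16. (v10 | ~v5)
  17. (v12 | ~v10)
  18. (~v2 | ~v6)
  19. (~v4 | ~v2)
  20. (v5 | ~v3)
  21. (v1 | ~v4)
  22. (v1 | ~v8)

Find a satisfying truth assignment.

v1 = True, v2 = False, v3 = False, v4 = True, v5 = False, v6 = False, v7 = False, v8 = False, v9 = False, v10 = False, v11 = False, v12 = True, v13 = True

Check each clause:
  1. (v12 | v11) — v12 is true.
  2. (~v7 | ~v13) — ~v7 is true.
  3. (~v2 | v10) — ~v2 is true.
  4. (~v3 | ~v1) — ~v3 is true.
  5. (~v4 | ~v5) — ~v5 is true.
  6. (~v1 | ~v11) — ~v11 is true.
  7. (~v6 | v13) — ~v6 is true.
  8. (~v6 | v11) — ~v6 is true.
  9. (~v3 | v13) — ~v3 is true.
  10. (~v10 | ~v1) — ~v10 is true.
  11. (v11 | ~v9) — ~v9 is true.
  12. (v5 | ~v2) — ~v2 is true.
  13. (~v1 | ~v7) — ~v7 is true.
  14. (v7 | v12) — v12 is true.
  15. (~v7 | ~v3) — ~v7 is true.
  16. (v10 | ~v5) — ~v5 is true.
  17. (~v10 | v12) — v12 is true.
  18. (~v6 | ~v2) — ~v6 is true.
  19. (~v4 | ~v2) — ~v2 is true.
  20. (v5 | ~v3) — ~v3 is true.
  21. (~v4 | v1) — v1 is true.
  22. (v1 | ~v8) — ~v8 is true.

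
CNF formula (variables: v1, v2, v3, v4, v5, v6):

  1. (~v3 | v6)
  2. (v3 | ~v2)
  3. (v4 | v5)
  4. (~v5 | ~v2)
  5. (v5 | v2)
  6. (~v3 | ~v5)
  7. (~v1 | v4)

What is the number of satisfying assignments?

8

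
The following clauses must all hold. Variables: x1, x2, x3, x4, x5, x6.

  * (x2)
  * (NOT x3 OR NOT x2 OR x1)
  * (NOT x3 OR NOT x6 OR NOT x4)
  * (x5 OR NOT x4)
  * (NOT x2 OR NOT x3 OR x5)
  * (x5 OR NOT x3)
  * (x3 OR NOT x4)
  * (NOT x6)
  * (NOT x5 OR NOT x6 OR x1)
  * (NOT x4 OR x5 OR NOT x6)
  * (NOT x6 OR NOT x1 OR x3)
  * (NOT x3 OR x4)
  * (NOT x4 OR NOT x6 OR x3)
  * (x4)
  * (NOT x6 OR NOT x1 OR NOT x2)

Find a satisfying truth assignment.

The clause (x2) is unit: x2 must be True.
Unit propagation: (NOT x6) forces x6 = False.
(x4) is a unit clause, so x4 = True.
Unit propagation: (x5) forces x5 = True.
(x3) is a unit clause, so x3 = True.
The clause (x1) is unit: x1 must be True.

x1=True  x2=True  x3=True  x4=True  x5=True  x6=False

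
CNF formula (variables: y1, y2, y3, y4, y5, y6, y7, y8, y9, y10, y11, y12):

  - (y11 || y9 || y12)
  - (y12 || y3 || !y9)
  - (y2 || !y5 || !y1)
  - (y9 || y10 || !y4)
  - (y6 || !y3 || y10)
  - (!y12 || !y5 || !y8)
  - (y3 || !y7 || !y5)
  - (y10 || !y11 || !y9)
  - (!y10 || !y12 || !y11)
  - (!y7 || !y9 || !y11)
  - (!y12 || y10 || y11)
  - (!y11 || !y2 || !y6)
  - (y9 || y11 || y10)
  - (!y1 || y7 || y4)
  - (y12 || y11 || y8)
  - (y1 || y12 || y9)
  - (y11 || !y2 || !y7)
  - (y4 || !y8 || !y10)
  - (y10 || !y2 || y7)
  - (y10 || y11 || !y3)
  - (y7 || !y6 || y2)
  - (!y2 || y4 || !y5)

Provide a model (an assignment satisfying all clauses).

y1=F  y2=F  y3=T  y4=T  y5=F  y6=F  y7=T  y8=F  y9=F  y10=T  y11=F  y12=T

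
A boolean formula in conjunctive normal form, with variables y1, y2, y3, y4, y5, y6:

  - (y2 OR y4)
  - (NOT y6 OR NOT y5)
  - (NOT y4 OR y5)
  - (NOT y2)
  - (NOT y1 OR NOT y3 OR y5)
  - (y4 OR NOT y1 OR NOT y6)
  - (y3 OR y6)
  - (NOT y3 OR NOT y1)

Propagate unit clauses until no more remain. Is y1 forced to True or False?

(NOT y2) stands alone — y2 = False.
In (y2 OR y4), y2 is now false; y4 must hold, so y4 = True.
From (y5 OR NOT y4) and y4 = True: y5 = True.
From (NOT y5 OR NOT y6) and y5 = True: y6 = False.
(y6 OR y3): since y6 = False, the clause reduces to (y3). y3 = True.
In (NOT y1 OR NOT y3), NOT y3 is now false; NOT y1 must hold, so y1 = False.

False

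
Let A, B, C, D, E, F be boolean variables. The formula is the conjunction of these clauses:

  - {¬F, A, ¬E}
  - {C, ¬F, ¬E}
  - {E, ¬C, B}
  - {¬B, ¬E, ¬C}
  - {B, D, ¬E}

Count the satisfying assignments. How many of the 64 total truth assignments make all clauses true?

33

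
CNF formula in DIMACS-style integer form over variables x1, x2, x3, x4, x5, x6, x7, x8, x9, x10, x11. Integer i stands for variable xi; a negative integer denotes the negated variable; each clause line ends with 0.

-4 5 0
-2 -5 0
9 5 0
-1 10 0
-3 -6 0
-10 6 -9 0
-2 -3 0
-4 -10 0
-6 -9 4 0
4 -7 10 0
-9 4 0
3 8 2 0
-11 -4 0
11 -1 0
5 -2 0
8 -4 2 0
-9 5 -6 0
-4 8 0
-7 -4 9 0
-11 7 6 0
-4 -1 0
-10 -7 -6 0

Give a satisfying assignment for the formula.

x1 = F, x2 = F, x3 = F, x4 = F, x5 = T, x6 = F, x7 = F, x8 = T, x9 = F, x10 = F, x11 = F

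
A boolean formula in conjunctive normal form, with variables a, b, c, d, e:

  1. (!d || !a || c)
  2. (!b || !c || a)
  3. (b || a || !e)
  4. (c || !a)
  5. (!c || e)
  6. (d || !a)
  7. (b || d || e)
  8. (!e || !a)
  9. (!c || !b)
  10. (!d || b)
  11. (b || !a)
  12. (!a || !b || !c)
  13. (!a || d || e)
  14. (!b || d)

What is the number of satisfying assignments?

2

Satisfying assignments:
  a=F b=T c=F d=T e=F
  a=F b=T c=F d=T e=T
Count: 2.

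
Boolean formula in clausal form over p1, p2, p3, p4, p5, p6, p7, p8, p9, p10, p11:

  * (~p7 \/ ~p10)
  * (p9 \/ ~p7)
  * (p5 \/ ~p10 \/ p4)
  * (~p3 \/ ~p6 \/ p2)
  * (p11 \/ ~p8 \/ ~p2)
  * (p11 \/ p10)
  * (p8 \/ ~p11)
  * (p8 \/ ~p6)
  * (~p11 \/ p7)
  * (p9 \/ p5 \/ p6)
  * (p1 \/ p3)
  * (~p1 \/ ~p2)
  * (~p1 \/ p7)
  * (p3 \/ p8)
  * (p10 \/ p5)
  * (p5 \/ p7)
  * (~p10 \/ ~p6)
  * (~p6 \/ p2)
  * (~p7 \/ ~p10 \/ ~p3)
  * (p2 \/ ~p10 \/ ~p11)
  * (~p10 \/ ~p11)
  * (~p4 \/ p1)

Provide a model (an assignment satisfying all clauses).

Pure literal: p5 appears only positively; assign p5 = True.
Try p1 = False.
  then p3 is forced to True.
  then p4 is forced to False.
The remaining clauses are satisfied by p2 = False, p6 = False, p7 = False, p8 = False, p9 = False, p10 = True, p11 = False.
Every clause has at least one true literal under this assignment.

p1 = 0, p2 = 0, p3 = 1, p4 = 0, p5 = 1, p6 = 0, p7 = 0, p8 = 0, p9 = 0, p10 = 1, p11 = 0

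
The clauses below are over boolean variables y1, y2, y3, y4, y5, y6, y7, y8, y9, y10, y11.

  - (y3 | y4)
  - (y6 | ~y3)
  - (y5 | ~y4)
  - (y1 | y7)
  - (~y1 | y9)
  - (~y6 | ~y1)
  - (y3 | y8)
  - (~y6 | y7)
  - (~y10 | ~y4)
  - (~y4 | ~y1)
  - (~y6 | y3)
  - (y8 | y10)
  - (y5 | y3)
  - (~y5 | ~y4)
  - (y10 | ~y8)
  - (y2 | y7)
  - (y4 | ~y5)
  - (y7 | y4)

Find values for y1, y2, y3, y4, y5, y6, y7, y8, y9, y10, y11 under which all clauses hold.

y1=False, y2=False, y3=True, y4=False, y5=False, y6=True, y7=True, y8=False, y9=True, y10=True, y11=False

Pure literal: y7 appears only positively; assign y7 = True.
Pure literal: y9 appears only positively; assign y9 = True.
Try y1 = False.
For the remaining variables, y2 = False, y3 = True, y4 = False, y5 = False, y6 = True, y8 = False, y10 = True, y11 = False works.
Every clause has at least one true literal under this assignment.
Check each clause:
  1. (y4 | y3) — y3 is true.
  2. (~y3 | y6) — y6 is true.
  3. (y5 | ~y4) — ~y4 is true.
  4. (y1 | y7) — y7 is true.
  5. (~y1 | y9) — y9 is true.
  6. (~y1 | ~y6) — ~y1 is true.
  7. (y3 | y8) — y3 is true.
  8. (y7 | ~y6) — y7 is true.
  9. (~y10 | ~y4) — ~y4 is true.
  10. (~y4 | ~y1) — ~y4 is true.
  11. (y3 | ~y6) — y3 is true.
  12. (y8 | y10) — y10 is true.
  13. (y5 | y3) — y3 is true.
  14. (~y5 | ~y4) — ~y5 is true.
  15. (~y8 | y10) — ~y8 is true.
  16. (y7 | y2) — y7 is true.
  17. (y4 | ~y5) — ~y5 is true.
  18. (y4 | y7) — y7 is true.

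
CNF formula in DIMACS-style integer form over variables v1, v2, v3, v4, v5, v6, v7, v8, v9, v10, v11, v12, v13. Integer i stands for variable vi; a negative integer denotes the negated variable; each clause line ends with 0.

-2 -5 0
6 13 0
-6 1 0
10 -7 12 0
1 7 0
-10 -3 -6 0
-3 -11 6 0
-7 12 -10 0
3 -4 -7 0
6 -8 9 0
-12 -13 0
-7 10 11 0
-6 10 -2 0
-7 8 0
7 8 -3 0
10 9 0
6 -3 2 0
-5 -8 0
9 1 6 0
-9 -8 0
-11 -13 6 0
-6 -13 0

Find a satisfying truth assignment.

v1 = 1, v2 = 1, v3 = 0, v4 = 1, v5 = 0, v6 = 1, v7 = 0, v8 = 1, v9 = 0, v10 = 1, v11 = 0, v12 = 0, v13 = 0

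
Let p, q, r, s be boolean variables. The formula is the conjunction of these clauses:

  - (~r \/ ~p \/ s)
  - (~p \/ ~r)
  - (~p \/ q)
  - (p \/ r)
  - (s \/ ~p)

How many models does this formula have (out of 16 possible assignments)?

The models are:
  p=0 q=0 r=1 s=0
  p=0 q=0 r=1 s=1
  p=0 q=1 r=1 s=0
  p=0 q=1 r=1 s=1
  p=1 q=1 r=0 s=1
That's 5 in total.

5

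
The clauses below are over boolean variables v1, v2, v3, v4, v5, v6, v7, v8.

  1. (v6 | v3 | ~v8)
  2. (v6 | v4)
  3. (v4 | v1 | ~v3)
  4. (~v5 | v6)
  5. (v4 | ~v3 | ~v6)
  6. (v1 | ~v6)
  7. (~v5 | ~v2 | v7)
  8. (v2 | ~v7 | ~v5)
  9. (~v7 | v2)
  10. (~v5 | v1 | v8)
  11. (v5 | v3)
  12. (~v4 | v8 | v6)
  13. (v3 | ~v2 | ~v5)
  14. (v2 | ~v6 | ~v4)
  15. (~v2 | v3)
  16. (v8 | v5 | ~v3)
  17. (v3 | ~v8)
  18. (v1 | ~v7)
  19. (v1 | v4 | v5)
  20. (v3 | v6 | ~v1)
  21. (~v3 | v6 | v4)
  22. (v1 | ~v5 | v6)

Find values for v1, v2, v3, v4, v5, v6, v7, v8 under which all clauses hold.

v1=T, v2=T, v3=T, v4=T, v5=F, v6=T, v7=F, v8=T

Check each clause:
  1. (~v8 | v6 | v3) — v3 is true.
  2. (v6 | v4) — v4 is true.
  3. (~v3 | v1 | v4) — v1 is true.
  4. (v6 | ~v5) — ~v5 is true.
  5. (~v3 | v4 | ~v6) — v4 is true.
  6. (~v6 | v1) — v1 is true.
  7. (v7 | ~v2 | ~v5) — ~v5 is true.
  8. (~v7 | ~v5 | v2) — ~v7 is true.
  9. (~v7 | v2) — ~v7 is true.
  10. (~v5 | v8 | v1) — v8 is true.
  11. (v3 | v5) — v3 is true.
  12. (v8 | ~v4 | v6) — v8 is true.
  13. (~v5 | ~v2 | v3) — v3 is true.
  14. (~v4 | v2 | ~v6) — v2 is true.
  15. (~v2 | v3) — v3 is true.
  16. (v5 | v8 | ~v3) — v8 is true.
  17. (~v8 | v3) — v3 is true.
  18. (v1 | ~v7) — v1 is true.
  19. (v1 | v4 | v5) — v1 is true.
  20. (v6 | v3 | ~v1) — v3 is true.
  21. (~v3 | v6 | v4) — v4 is true.
  22. (~v5 | v1 | v6) — v1 is true.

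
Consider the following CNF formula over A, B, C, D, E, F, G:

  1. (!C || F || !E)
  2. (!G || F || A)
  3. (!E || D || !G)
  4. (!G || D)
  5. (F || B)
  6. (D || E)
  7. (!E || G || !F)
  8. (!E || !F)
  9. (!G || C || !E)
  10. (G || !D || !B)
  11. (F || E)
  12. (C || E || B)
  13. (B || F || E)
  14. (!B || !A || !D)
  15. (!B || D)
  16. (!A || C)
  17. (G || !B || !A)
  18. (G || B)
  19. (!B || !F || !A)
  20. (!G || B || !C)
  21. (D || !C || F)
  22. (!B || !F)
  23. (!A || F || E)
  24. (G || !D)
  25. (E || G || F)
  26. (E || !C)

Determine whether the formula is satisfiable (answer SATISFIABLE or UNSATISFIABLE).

UNSATISFIABLE

E = True:
  propagation gives F=False, C=False, B=True, G=False; an empty clause results — contradiction.
E = False:
  propagation gives D=True, F=True, B=False, C=True; an empty clause results — contradiction.
Every branch closes, so no satisfying assignment exists.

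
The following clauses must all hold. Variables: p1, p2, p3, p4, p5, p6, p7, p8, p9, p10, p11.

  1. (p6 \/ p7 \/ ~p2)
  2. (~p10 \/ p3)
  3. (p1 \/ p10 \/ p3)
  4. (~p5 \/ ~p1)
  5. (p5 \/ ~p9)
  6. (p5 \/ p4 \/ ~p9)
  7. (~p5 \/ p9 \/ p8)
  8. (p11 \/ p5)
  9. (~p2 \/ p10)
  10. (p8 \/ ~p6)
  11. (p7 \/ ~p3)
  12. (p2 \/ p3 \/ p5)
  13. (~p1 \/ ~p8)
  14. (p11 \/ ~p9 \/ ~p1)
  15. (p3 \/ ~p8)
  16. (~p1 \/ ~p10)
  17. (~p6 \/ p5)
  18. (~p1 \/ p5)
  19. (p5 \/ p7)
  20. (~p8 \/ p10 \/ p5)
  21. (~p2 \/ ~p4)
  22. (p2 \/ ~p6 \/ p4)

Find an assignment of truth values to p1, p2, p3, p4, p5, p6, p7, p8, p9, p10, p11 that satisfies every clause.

p1 = 0, p2 = 0, p3 = 1, p4 = 0, p5 = 1, p6 = 0, p7 = 1, p8 = 1, p9 = 1, p10 = 1, p11 = 1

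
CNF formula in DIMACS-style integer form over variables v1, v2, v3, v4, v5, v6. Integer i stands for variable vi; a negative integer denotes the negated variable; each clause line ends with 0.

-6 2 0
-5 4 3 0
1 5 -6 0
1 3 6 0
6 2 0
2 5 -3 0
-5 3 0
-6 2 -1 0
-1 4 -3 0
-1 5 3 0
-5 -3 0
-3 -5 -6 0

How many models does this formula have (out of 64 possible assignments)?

4

The models are:
  v1=0 v2=1 v3=1 v4=0 v5=0 v6=0
  v1=0 v2=1 v3=1 v4=1 v5=0 v6=0
  v1=1 v2=1 v3=1 v4=1 v5=0 v6=0
  v1=1 v2=1 v3=1 v4=1 v5=0 v6=1
Count: 4.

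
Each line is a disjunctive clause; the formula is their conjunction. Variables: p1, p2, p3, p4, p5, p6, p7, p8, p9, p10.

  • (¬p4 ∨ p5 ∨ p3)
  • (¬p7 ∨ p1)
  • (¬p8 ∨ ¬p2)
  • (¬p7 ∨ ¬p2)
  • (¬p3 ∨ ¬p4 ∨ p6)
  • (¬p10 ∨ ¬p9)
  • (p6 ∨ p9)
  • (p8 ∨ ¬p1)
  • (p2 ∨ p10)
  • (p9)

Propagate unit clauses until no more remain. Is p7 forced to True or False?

(p9) is a unit clause: p9 = True.
(¬p9 ∨ ¬p10) with p9 = True leaves only ¬p10, so p10 = False.
(p10 ∨ p2) with p10 = False leaves only p2, so p2 = True.
(¬p8 ∨ ¬p2) with p2 = True leaves only ¬p8, so p8 = False.
In (¬p7 ∨ ¬p2), ¬p2 is now false; ¬p7 must hold, so p7 = False.

False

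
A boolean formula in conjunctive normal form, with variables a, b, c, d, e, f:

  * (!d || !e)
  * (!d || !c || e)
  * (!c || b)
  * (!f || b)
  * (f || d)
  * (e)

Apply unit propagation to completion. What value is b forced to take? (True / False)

True

(e) stands alone — e = True.
In (!d || !e), !e is now false; !d must hold, so d = False.
(f || d) with d = False leaves only f, so f = True.
From (!f || b) and f = True: b = True.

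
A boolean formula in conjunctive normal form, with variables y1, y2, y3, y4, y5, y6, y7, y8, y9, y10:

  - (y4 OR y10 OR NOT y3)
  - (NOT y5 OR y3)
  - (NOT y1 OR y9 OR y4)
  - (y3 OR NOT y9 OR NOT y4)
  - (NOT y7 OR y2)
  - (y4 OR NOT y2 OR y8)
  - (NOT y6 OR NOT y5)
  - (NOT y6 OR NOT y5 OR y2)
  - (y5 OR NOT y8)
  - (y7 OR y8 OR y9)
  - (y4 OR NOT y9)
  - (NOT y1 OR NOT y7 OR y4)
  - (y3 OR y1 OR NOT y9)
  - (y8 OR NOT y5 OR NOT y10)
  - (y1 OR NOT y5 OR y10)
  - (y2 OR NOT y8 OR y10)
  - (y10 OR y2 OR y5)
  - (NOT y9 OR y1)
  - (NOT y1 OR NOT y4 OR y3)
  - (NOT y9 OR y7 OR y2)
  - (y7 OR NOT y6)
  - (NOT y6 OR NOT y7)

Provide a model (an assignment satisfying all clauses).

y6 occurs only negated in the remaining clauses — set y6 = False.
Try y1 = False.
  then y9 is forced to False.
Set y2 = True and propagate.
Branch on y3: take y3 = True.
The remaining clauses are satisfied by y4 = True, y5 = True, y7 = False, y8 = True, y10 = True.
Every clause has at least one true literal under this assignment.

y1 = F, y2 = T, y3 = T, y4 = T, y5 = T, y6 = F, y7 = F, y8 = T, y9 = F, y10 = T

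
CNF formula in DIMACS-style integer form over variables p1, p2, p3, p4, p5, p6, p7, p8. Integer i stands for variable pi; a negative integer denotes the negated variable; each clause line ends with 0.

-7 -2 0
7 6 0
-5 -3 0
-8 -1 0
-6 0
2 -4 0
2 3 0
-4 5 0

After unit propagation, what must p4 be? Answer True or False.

(~p6) stands alone — p6 = False.
(p7 \/ p6) with p6 = False leaves only p7, so p7 = True.
(~p7 \/ ~p2) with p7 = True leaves only ~p2, so p2 = False.
From (~p4 \/ p2) and p2 = False: p4 = False.

False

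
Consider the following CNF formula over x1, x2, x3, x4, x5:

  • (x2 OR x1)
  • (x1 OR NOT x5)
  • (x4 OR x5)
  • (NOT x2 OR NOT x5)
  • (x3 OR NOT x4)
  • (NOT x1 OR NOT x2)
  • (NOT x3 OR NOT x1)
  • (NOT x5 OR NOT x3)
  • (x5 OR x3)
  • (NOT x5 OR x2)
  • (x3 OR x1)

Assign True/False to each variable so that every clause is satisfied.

x1 = False, x2 = True, x3 = True, x4 = True, x5 = False

Set x1 = False and propagate.
  then x2 is forced to True.
  then x5 is forced to False.
  then x4 is forced to True.
  then x3 is forced to True.
Check each clause:
  1. (x1 OR x2) — x2 is true.
  2. (x1 OR NOT x5) — NOT x5 is true.
  3. (x4 OR x5) — x4 is true.
  4. (NOT x5 OR NOT x2) — NOT x5 is true.
  5. (x3 OR NOT x4) — x3 is true.
  6. (NOT x1 OR NOT x2) — NOT x1 is true.
  7. (NOT x1 OR NOT x3) — NOT x1 is true.
  8. (NOT x5 OR NOT x3) — NOT x5 is true.
  9. (x5 OR x3) — x3 is true.
  10. (x2 OR NOT x5) — x2 is true.
  11. (x3 OR x1) — x3 is true.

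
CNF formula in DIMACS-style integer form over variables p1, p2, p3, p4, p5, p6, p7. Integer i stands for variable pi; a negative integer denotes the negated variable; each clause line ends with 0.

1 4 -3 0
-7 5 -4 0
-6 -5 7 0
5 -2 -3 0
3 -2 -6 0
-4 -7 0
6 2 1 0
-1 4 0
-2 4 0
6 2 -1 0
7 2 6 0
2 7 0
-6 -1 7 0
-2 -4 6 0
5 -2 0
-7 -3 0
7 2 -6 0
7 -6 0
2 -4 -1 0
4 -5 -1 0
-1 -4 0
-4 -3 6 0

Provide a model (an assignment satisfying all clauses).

p1 = False, p2 = False, p3 = False, p4 = False, p5 = True, p6 = True, p7 = True

Branch on p1: take p1 = False.
Set p2 = False and propagate.
  then p6 is forced to True.
  then p7 is forced to True.
  then p4 is forced to False.
  then p3 is forced to False.
p5 is now unconstrained; take p5 = True.
Every clause has at least one true literal under this assignment.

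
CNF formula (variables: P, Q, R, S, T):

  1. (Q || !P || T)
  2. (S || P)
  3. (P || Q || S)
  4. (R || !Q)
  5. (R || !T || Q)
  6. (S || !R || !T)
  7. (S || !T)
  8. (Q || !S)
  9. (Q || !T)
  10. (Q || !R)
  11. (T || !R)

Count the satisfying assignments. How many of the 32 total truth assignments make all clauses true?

2

Satisfying assignments:
  P=F Q=T R=T S=T T=T
  P=T Q=T R=T S=T T=T
That's 2 in total.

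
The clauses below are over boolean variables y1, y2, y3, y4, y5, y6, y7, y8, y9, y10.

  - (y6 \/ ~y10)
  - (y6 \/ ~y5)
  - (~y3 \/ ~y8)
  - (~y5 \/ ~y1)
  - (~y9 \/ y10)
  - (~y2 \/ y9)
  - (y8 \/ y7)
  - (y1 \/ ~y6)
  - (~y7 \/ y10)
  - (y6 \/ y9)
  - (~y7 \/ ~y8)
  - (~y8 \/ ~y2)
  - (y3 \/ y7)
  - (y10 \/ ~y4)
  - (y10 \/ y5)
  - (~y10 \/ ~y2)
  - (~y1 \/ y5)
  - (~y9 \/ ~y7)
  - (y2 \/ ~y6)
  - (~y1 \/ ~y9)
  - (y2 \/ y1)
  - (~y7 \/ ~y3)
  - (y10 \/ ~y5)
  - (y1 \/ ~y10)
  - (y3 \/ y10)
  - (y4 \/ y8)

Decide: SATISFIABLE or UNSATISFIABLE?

UNSATISFIABLE

y10 = True:
  propagation gives y6=True, y1=True, y5=False; an empty clause results — contradiction.
y10 = False:
  propagation gives y9=False, y2=False, y7=False, y8=True; an empty clause results — contradiction.
Every branch closes, so no satisfying assignment exists.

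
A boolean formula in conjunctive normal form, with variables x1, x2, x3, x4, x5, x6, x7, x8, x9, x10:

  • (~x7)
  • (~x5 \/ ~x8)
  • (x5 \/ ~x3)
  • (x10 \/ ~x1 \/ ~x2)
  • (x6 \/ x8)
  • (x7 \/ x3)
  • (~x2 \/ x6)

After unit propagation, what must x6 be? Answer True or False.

Unit clause (~x7) sets x7 = False.
In (x7 \/ x3), x7 is now false; x3 must hold, so x3 = True.
From (x5 \/ ~x3) and x3 = True: x5 = True.
(~x8 \/ ~x5): since x5 = True, the clause reduces to (~x8). x8 = False.
(x6 \/ x8): since x8 = False, the clause reduces to (x6). x6 = True.

True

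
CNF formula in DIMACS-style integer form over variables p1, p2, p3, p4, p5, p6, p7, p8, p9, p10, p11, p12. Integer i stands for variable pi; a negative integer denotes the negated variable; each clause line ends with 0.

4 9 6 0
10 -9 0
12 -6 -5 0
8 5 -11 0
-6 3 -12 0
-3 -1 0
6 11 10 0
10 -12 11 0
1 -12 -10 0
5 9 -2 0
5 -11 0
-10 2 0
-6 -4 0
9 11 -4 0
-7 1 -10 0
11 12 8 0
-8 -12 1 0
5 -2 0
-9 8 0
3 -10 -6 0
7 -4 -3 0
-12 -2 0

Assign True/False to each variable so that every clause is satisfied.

p1=F  p2=T  p3=F  p4=T  p5=T  p6=F  p7=F  p8=F  p9=F  p10=T  p11=T  p12=F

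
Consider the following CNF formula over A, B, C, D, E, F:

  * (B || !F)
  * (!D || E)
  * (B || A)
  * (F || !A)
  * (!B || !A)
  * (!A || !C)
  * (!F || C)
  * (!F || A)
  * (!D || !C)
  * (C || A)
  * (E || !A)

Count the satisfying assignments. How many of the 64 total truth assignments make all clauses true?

2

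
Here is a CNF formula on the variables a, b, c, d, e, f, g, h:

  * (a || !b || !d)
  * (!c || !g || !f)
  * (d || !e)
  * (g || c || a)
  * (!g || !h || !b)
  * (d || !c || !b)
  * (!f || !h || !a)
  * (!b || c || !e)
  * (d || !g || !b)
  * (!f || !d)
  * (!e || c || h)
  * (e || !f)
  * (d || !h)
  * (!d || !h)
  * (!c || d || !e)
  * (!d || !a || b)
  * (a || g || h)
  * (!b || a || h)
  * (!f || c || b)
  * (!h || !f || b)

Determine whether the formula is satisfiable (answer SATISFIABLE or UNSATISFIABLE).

SATISFIABLE

Pure literal: f appears only negated; assign f = False.
Set a = False and propagate.
Branch on b: take b = False.
Try c = False.
  then g is forced to True.
The remaining clauses are satisfied by d = True, e = False, h = False.
Every clause has at least one true literal under this assignment.
So a=False  b=False  c=False  d=True  e=False  f=False  g=True  h=False is a satisfying assignment.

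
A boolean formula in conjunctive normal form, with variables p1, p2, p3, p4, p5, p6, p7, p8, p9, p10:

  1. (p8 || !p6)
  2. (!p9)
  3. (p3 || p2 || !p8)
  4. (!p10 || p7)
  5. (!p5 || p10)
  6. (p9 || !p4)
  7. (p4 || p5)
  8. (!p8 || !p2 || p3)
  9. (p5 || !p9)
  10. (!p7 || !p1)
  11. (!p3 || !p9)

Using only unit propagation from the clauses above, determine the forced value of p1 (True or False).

(!p9) stands alone — p9 = False.
(!p4 || p9): since p9 = False, the clause reduces to (!p4). p4 = False.
From (p4 || p5) and p4 = False: p5 = True.
In (p10 || !p5), !p5 is now false; p10 must hold, so p10 = True.
From (p7 || !p10) and p10 = True: p7 = True.
From (!p7 || !p1) and p7 = True: p1 = False.

False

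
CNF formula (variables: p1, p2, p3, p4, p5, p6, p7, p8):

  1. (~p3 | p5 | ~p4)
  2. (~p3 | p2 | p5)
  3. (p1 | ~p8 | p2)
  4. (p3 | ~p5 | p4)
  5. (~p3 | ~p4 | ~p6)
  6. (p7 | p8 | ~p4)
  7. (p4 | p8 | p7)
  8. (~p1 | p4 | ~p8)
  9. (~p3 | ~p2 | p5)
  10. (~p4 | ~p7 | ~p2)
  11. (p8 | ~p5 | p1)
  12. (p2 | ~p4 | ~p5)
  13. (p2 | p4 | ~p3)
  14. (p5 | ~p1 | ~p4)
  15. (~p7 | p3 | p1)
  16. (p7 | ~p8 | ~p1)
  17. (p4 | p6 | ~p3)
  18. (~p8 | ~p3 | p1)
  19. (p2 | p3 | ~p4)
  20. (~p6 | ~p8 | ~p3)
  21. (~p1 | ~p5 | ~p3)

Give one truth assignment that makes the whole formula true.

Try p1 = False.
Try p2 = True.
The remaining clauses are satisfied by p3 = False, p4 = True, p5 = True, p6 = False, p7 = False, p8 = True.

p1=False, p2=True, p3=False, p4=True, p5=True, p6=False, p7=False, p8=True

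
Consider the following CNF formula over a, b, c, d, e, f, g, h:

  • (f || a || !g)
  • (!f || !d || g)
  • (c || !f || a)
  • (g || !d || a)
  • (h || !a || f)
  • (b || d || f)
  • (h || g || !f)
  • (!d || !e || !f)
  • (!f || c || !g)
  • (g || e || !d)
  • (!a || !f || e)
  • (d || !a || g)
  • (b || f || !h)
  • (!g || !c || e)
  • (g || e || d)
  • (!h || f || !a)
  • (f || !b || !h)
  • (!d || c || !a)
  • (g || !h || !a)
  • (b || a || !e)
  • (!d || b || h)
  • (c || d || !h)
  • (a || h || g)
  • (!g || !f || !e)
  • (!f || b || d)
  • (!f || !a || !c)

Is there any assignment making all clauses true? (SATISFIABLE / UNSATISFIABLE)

Try a = False.
For the remaining variables, b = True, c = True, d = False, e = True, f = True, g = False, h = True works.
So a=F, b=T, c=T, d=F, e=T, f=T, g=F, h=T is a satisfying assignment.

SATISFIABLE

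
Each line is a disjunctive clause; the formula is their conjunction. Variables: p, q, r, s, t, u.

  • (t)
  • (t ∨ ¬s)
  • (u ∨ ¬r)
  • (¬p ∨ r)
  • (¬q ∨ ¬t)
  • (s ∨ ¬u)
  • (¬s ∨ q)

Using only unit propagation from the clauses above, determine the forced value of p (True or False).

False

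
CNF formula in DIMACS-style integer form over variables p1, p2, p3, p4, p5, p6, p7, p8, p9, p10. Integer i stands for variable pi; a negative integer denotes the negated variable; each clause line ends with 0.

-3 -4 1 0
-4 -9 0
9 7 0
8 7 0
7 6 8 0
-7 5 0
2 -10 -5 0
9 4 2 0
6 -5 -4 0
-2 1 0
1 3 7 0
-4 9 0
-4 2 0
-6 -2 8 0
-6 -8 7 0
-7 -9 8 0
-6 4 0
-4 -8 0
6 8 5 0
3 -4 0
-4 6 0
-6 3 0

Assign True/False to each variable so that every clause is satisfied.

p1 = 1, p2 = 0, p3 = 1, p4 = 0, p5 = 1, p6 = 0, p7 = 0, p8 = 1, p9 = 1, p10 = 0

Check each clause:
  1. (¬p4 ∨ p1 ∨ ¬p3) — p1 is true.
  2. (¬p4 ∨ ¬p9) — ¬p4 is true.
  3. (p7 ∨ p9) — p9 is true.
  4. (p8 ∨ p7) — p8 is true.
  5. (p6 ∨ p8 ∨ p7) — p8 is true.
  6. (p5 ∨ ¬p7) — ¬p7 is true.
  7. (p2 ∨ ¬p10 ∨ ¬p5) — ¬p10 is true.
  8. (p4 ∨ p2 ∨ p9) — p9 is true.
  9. (¬p5 ∨ p6 ∨ ¬p4) — ¬p4 is true.
  10. (¬p2 ∨ p1) — p1 is true.
  11. (p3 ∨ p1 ∨ p7) — p1 is true.
  12. (p9 ∨ ¬p4) — p9 is true.
  13. (p2 ∨ ¬p4) — ¬p4 is true.
  14. (¬p6 ∨ ¬p2 ∨ p8) — p8 is true.
  15. (¬p6 ∨ ¬p8 ∨ p7) — ¬p6 is true.
  16. (p8 ∨ ¬p7 ∨ ¬p9) — p8 is true.
  17. (p4 ∨ ¬p6) — ¬p6 is true.
  18. (¬p8 ∨ ¬p4) — ¬p4 is true.
  19. (p6 ∨ p8 ∨ p5) — p8 is true.
  20. (¬p4 ∨ p3) — p3 is true.
  21. (p6 ∨ ¬p4) — ¬p4 is true.
  22. (p3 ∨ ¬p6) — ¬p6 is true.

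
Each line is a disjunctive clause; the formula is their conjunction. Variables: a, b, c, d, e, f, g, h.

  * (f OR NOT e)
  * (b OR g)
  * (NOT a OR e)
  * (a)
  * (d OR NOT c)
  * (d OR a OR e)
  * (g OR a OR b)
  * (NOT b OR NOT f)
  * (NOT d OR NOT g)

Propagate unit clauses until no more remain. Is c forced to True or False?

Unit clause (a) sets a = True.
From (e OR NOT a) and a = True: e = True.
From (f OR NOT e) and e = True: f = True.
From (NOT b OR NOT f) and f = True: b = False.
From (b OR g) and b = False: g = True.
(NOT g OR NOT d): since g = True, the clause reduces to (NOT d). d = False.
(NOT c OR d): since d = False, the clause reduces to (NOT c). c = False.

False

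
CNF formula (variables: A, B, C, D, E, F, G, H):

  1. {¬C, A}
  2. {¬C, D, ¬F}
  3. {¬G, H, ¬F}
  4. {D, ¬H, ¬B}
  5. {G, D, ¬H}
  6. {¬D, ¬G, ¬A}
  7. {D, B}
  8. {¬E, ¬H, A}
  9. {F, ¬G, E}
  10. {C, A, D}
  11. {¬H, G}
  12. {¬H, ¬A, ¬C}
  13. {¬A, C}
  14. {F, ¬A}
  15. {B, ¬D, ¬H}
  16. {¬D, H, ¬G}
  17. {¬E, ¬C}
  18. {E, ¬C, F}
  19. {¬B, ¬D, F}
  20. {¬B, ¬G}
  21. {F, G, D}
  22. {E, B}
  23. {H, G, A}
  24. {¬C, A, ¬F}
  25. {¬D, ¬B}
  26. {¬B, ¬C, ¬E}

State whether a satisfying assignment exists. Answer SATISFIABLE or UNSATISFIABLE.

D = True:
  propagation gives B=False, H=False, G=False, E=True; an empty clause results — contradiction.
D = False:
  propagation gives B=True, H=False, G=False, F=True; an empty clause results — contradiction.
Every branch closes, so no satisfying assignment exists.

UNSATISFIABLE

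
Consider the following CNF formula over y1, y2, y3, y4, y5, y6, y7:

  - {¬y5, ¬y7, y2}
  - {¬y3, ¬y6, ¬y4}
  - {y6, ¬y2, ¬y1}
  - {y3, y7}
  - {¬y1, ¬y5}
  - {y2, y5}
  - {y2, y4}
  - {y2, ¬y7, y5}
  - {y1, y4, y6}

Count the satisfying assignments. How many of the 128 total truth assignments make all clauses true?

Case analysis on y2 and y5:
  y2=T, y5=T: 7 of the 32 assignments to (y1,y3,y4,y6,y7) work.
  y2=T, y5=F: 11 of the 32 assignments to (y1,y3,y4,y6,y7) work.
  y2=F, y5=T: remaining (y1,y3,y4,y6,y7) ∈ {(F,T,T,F,F)} — 1.
  y2=F, y5=F: a clause becomes empty — 0.
Total: 7 + 11 + 1 + 0 = 19.

19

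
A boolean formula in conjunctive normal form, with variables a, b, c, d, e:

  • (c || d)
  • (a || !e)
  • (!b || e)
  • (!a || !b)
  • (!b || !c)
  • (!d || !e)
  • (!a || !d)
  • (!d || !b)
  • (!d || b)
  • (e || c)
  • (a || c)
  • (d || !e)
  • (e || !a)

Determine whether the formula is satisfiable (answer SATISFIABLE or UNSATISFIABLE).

SATISFIABLE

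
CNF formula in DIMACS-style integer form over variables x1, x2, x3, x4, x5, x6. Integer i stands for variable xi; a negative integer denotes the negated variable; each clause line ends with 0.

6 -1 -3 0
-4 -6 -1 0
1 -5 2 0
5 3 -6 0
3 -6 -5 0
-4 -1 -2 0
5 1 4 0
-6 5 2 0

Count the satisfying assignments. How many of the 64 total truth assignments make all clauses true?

20

Split on x1, then x5.
  x1=T, x5=T: 5 of the 16 assignments to (x2,x3,x4,x6) work.
  x1=T, x5=F: remaining (x2,x3,x4,x6) ∈ {(F,F,F,F); (F,F,T,F); (T,F,F,F); (T,T,F,T)} — 4.
  x1=F, x5=T: x4 free; 3 ways for (x2,x3,x6) × 2^1 = 6.
  x1=F, x5=F: 5 of the 16 assignments to (x2,x3,x4,x6) work.
Total: 5 + 4 + 6 + 5 = 20.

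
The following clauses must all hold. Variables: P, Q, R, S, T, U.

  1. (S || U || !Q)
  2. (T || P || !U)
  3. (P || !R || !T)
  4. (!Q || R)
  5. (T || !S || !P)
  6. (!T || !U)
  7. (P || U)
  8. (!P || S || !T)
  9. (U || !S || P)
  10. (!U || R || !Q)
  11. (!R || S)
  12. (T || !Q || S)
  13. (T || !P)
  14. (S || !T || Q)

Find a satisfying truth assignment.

Branch on P: take P = True.
  then T is forced to True.
  then U is forced to False.
  then S is forced to True.
The remaining clauses are satisfied by Q = True, R = True.
Check each clause:
  1. (S || !Q || U) — S is true.
  2. (P || !U || T) — P is true.
  3. (!R || !T || P) — P is true.
  4. (R || !Q) — R is true.
  5. (!P || !S || T) — T is true.
  6. (!U || !T) — !U is true.
  7. (U || P) — P is true.
  8. (!T || S || !P) — S is true.
  9. (!S || U || P) — P is true.
  10. (R || !U || !Q) — !U is true.
  11. (S || !R) — S is true.
  12. (S || !Q || T) — S is true.
  13. (T || !P) — T is true.
  14. (Q || S || !T) — Q is true.

P = 1, Q = 1, R = 1, S = 1, T = 1, U = 0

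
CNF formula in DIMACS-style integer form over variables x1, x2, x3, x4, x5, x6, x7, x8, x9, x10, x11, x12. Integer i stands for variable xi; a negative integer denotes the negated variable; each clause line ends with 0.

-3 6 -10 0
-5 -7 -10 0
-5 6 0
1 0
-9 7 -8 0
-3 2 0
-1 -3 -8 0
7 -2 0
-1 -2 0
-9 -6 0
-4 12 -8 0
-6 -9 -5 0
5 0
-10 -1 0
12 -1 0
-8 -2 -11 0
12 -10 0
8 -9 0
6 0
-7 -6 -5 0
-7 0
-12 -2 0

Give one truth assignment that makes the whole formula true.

x1=T, x2=F, x3=F, x4=F, x5=T, x6=T, x7=F, x8=T, x9=F, x10=F, x11=F, x12=T

Check each clause:
  1. (~x3 | x6 | ~x10) — ~x3 is true.
  2. (~x7 | ~x10 | ~x5) — ~x7 is true.
  3. (x6 | ~x5) — x6 is true.
  4. (x1) — x1 is true.
  5. (~x8 | ~x9 | x7) — ~x9 is true.
  6. (~x3 | x2) — ~x3 is true.
  7. (~x1 | ~x3 | ~x8) — ~x3 is true.
  8. (~x2 | x7) — ~x2 is true.
  9. (~x1 | ~x2) — ~x2 is true.
  10. (~x6 | ~x9) — ~x9 is true.
  11. (x12 | ~x8 | ~x4) — x12 is true.
  12. (~x6 | ~x9 | ~x5) — ~x9 is true.
  13. (x5) — x5 is true.
  14. (~x1 | ~x10) — ~x10 is true.
  15. (x12 | ~x1) — x12 is true.
  16. (~x11 | ~x8 | ~x2) — ~x11 is true.
  17. (~x10 | x12) — x12 is true.
  18. (x8 | ~x9) — x8 is true.
  19. (x6) — x6 is true.
  20. (~x5 | ~x6 | ~x7) — ~x7 is true.
  21. (~x7) — ~x7 is true.
  22. (~x2 | ~x12) — ~x2 is true.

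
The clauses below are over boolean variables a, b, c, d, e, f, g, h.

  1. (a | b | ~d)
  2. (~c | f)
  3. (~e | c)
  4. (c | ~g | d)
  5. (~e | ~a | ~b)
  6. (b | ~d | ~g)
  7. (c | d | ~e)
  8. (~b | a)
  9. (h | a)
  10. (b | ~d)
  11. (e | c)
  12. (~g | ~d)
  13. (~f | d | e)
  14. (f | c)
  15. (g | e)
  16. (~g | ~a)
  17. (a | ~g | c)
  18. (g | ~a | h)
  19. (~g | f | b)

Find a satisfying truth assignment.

a = F  b = F  c = T  d = F  e = T  f = T  g = T  h = T

Check each clause:
  1. (~d | b | a) — ~d is true.
  2. (f | ~c) — f is true.
  3. (c | ~e) — c is true.
  4. (c | d | ~g) — c is true.
  5. (~a | ~b | ~e) — ~a is true.
  6. (~g | ~d | b) — ~d is true.
  7. (~e | c | d) — c is true.
  8. (~b | a) — ~b is true.
  9. (h | a) — h is true.
  10. (b | ~d) — ~d is true.
  11. (c | e) — c is true.
  12. (~g | ~d) — ~d is true.
  13. (e | ~f | d) — e is true.
  14. (f | c) — c is true.
  15. (e | g) — e is true.
  16. (~g | ~a) — ~a is true.
  17. (~g | a | c) — c is true.
  18. (~a | h | g) — h is true.
  19. (f | ~g | b) — f is true.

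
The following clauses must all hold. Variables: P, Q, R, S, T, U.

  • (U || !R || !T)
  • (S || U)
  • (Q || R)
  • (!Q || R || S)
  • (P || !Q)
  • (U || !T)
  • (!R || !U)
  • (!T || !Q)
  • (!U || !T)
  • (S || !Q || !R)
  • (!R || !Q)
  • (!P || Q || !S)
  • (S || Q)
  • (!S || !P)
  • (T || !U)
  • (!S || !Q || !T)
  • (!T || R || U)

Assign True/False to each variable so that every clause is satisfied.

P=False, Q=False, R=True, S=True, T=False, U=False

Check each clause:
  1. (!T || !R || U) — !T is true.
  2. (U || S) — S is true.
  3. (Q || R) — R is true.
  4. (!Q || S || R) — R is true.
  5. (P || !Q) — !Q is true.
  6. (U || !T) — !T is true.
  7. (!U || !R) — !U is true.
  8. (!T || !Q) — !T is true.
  9. (!T || !U) — !U is true.
  10. (!R || S || !Q) — S is true.
  11. (!R || !Q) — !Q is true.
  12. (Q || !S || !P) — !P is true.
  13. (S || Q) — S is true.
  14. (!S || !P) — !P is true.
  15. (!U || T) — !U is true.
  16. (!T || !Q || !S) — !T is true.
  17. (R || U || !T) — R is true.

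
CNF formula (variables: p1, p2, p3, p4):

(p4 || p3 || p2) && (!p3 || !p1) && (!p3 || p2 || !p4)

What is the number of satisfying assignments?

Case analysis on p3 and p2:
  p3=1, p2=1: remaining (p1,p4) ∈ {(0,0); (0,1)} — 2.
  p3=1, p2=0: remaining (p1,p4) ∈ {(0,0)} — 1.
  p3=0, p2=1: remaining (p1,p4) ∈ {(0,0); (0,1); (1,0); (1,1)} — 4.
  p3=0, p2=0: remaining (p1,p4) ∈ {(0,1); (1,1)} — 2.
Total: 2 + 1 + 4 + 2 = 9.

9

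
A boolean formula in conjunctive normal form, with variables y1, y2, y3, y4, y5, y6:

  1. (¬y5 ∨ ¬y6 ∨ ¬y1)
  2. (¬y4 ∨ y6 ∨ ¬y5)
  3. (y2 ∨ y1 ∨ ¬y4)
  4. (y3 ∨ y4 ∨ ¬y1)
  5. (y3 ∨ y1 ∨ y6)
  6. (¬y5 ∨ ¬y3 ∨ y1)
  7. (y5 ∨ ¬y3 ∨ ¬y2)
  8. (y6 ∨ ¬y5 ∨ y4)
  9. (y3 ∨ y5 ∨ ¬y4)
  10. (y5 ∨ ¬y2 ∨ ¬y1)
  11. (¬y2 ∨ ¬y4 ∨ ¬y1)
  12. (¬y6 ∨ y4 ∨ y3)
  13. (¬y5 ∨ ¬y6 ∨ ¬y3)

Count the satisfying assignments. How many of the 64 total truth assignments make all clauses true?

7

The models are:
  y1=F y2=F y3=T y4=F y5=F y6=F
  y1=F y2=F y3=T y4=F y5=F y6=T
  y1=F y2=T y3=F y4=T y5=T y6=T
  y1=T y2=F y3=T y4=F y5=F y6=F
  y1=T y2=F y3=T y4=F y5=F y6=T
  y1=T y2=F y3=T y4=T y5=F y6=F
  y1=T y2=F y3=T y4=T y5=F y6=T
That's 7 in total.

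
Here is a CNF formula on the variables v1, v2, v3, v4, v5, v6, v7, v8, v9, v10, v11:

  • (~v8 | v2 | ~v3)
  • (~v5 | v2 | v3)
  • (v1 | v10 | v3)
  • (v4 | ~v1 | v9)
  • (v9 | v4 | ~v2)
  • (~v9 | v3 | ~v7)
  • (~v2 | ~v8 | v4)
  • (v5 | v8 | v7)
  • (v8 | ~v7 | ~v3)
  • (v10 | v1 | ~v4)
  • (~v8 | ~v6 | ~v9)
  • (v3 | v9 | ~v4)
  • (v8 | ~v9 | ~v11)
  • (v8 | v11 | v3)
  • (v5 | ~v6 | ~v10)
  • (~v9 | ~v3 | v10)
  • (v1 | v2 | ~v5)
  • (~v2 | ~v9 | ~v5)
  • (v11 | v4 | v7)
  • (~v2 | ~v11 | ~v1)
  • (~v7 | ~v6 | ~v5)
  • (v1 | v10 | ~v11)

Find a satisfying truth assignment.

v1 = F, v2 = T, v3 = T, v4 = T, v5 = F, v6 = F, v7 = T, v8 = T, v9 = F, v10 = T, v11 = F

Check each clause:
  1. (v2 | ~v3 | ~v8) — v2 is true.
  2. (~v5 | v3 | v2) — v3 is true.
  3. (v3 | v1 | v10) — v10 is true.
  4. (~v1 | v4 | v9) — v4 is true.
  5. (v4 | v9 | ~v2) — v4 is true.
  6. (~v7 | ~v9 | v3) — v3 is true.
  7. (~v2 | ~v8 | v4) — v4 is true.
  8. (v8 | v5 | v7) — v8 is true.
  9. (v8 | ~v7 | ~v3) — v8 is true.
  10. (~v4 | v10 | v1) — v10 is true.
  11. (~v6 | ~v8 | ~v9) — ~v6 is true.
  12. (v3 | v9 | ~v4) — v3 is true.
  13. (~v11 | v8 | ~v9) — v8 is true.
  14. (v8 | v3 | v11) — v8 is true.
  15. (~v6 | ~v10 | v5) — ~v6 is true.
  16. (~v9 | v10 | ~v3) — v10 is true.
  17. (v2 | ~v5 | v1) — v2 is true.
  18. (~v5 | ~v9 | ~v2) — ~v5 is true.
  19. (v11 | v7 | v4) — v4 is true.
  20. (~v2 | ~v11 | ~v1) — ~v11 is true.
  21. (~v5 | ~v7 | ~v6) — ~v6 is true.
  22. (~v11 | v1 | v10) — v10 is true.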